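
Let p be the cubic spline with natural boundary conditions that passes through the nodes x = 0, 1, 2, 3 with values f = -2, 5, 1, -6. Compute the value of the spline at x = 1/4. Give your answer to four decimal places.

0.3906

Let M_i = p''(x_i). Step sizes h_i = 1, 1, 1; slopes of the chords Δ_i = (y_(i+1) - y_i)/h_i = 7, -4, -7.
  1·M_0 + 4·M_1 + 1·M_2 = 6(Δ_1 - Δ_0) = -66
  1·M_1 + 4·M_2 + 1·M_3 = 6(Δ_2 - Δ_1) = -18
Natural end conditions: M_0 = M_3 = 0.
Forward elimination and back-substitution give M_0 = 0, M_1 = -82/5, M_2 = -2/5, M_3 = 0.
On [0, 1], p(x) = -2 + 146/15·x + 0·x² - 41/15·x³.
With x = 1/4: p(1/4) = 25/64.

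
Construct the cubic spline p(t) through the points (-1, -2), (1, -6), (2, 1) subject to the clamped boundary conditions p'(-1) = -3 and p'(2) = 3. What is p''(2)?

Write m_i for p''(x_i). With h_i = 2, 1 and divided differences Δ_i = -2, 7, the continuity of p' gives the tridiagonal system
  2·m_0 + 6·m_1 + 1·m_2 = 6(Δ_1 - Δ_0) = 54
Clamped end conditions give two more equations: 2h_0·m_0 + h_0·m_1 = 6(Δ_0 - p'(-1)) = 6 and h_1·m_1 + 2h_1·m_2 = 6(p'(2) - Δ_1) = -24.
Hence m_0 = -11/2, m_1 = 14, m_2 = -19.

-19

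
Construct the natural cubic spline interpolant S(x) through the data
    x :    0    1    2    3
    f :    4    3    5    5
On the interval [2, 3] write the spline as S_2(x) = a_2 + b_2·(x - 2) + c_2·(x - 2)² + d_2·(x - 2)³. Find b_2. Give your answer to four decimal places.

1.4667

Let σ_i = S''(x_i). Step sizes h_i = 1, 1, 1; slopes of the chords Δ_i = (y_(i+1) - y_i)/h_i = -1, 2, 0.
  1·σ_0 + 4·σ_1 + 1·σ_2 = 6(Δ_1 - Δ_0) = 18
  1·σ_1 + 4·σ_2 + 1·σ_3 = 6(Δ_2 - Δ_1) = -12
Natural end conditions: σ_0 = σ_3 = 0.
Solving: σ_0 = 0, σ_1 = 28/5, σ_2 = -22/5, σ_3 = 0.
On [2, 3], with S_2(x) = a_2 + b_2·(x - 2) + c_2·(x - 2)² + d_2·(x - 2)³: c_2 = σ_2/2 = -11/5, d_2 = (σ_3 - σ_2)/(6h_2) = 11/15, b_2 = Δ_2 - h_2(2σ_2 + σ_3)/6 = 22/15.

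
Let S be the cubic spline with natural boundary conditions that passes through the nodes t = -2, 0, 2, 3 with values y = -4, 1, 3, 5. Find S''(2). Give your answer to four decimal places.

1.5000

Write M_i for S''(x_i). With h_i = 2, 2, 1 and divided differences Δ_i = 5/2, 1, 2, the continuity of S' gives the tridiagonal system
  2·M_0 + 8·M_1 + 2·M_2 = 6(Δ_1 - Δ_0) = -9
  2·M_1 + 6·M_2 + 1·M_3 = 6(Δ_2 - Δ_1) = 6
Natural end conditions: M_0 = M_3 = 0.
Forward elimination and back-substitution give M_0 = 0, M_1 = -3/2, M_2 = 3/2, M_3 = 0.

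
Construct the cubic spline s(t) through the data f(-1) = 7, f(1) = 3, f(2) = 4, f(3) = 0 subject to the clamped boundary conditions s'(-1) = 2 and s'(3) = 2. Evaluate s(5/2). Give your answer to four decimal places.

1.3864

Put M_i = s'' at the i-th knot. Here h = (2, 1, 1) and Δ = (-2, 1, -4), so the interior equations h_(i-1)·M_(i-1) + 2(h_(i-1)+h_i)·M_i + h_i·M_(i+1) = 6(Δ_i − Δ_(i-1)) read
  2·M_0 + 6·M_1 + 1·M_2 = 6(Δ_1 - Δ_0) = 18
  1·M_1 + 4·M_2 + 1·M_3 = 6(Δ_2 - Δ_1) = -30
Clamped end conditions give two more equations: 2h_0·M_0 + h_0·M_1 = 6(Δ_0 - s'(-1)) = -24 and h_2·M_2 + 2h_2·M_3 = 6(s'(3) - Δ_2) = 36.
Forward elimination and back-substitution give M_0 = -117/11, M_1 = 102/11, M_2 = -180/11, M_3 = 288/11.
On [2, 3], s(t) = 4 - 32/11·(t - 2) - 90/11·(t - 2)² + 78/11·(t - 2)³.
With (t - 2) = 1/2: s(5/2) = 61/44.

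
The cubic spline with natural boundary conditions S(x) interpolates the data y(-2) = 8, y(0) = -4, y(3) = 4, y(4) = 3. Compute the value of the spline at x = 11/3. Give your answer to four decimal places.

3.5949

Put m_i = S'' at the i-th knot. Here h = (2, 3, 1) and Δ = (-6, 8/3, -1), so the interior equations h_(i-1)·m_(i-1) + 2(h_(i-1)+h_i)·m_i + h_i·m_(i+1) = 6(Δ_i − Δ_(i-1)) read
  2·m_0 + 10·m_1 + 3·m_2 = 6(Δ_1 - Δ_0) = 52
  3·m_1 + 8·m_2 + 1·m_3 = 6(Δ_2 - Δ_1) = -22
Natural end conditions: m_0 = m_3 = 0.
Hence m_0 = 0, m_1 = 482/71, m_2 = -376/71, m_3 = 0.
On [3, 4], S(x) = 4 + 163/213·(x - 3) - 188/71·(x - 3)² + 188/213·(x - 3)³.
With (x - 3) = 2/3: S(11/3) = 20674/5751.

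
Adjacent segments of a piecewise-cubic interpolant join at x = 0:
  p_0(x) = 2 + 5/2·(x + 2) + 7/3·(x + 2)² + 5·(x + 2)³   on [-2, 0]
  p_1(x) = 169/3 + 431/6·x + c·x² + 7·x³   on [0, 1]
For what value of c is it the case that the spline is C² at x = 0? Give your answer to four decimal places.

p_0''(x) = 14/3 + 30·(x + 2), so p_0''(0) = 194/3. On the right, p_1''(0) = 2c, so c = 97/3.

32.3333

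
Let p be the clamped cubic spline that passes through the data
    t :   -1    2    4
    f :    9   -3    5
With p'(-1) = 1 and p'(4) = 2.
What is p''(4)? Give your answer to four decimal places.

Write m_i for p''(x_i). With h_i = 3, 2 and divided differences Δ_i = -4, 4, the continuity of p' gives the tridiagonal system
  3·m_0 + 10·m_1 + 2·m_2 = 6(Δ_1 - Δ_0) = 48
Clamped end conditions give two more equations: 2h_0·m_0 + h_0·m_1 = 6(Δ_0 - p'(-1)) = -30 and h_1·m_1 + 2h_1·m_2 = 6(p'(4) - Δ_1) = -12.
Solving: m_0 = -48/5, m_1 = 46/5, m_2 = -38/5.

-7.6000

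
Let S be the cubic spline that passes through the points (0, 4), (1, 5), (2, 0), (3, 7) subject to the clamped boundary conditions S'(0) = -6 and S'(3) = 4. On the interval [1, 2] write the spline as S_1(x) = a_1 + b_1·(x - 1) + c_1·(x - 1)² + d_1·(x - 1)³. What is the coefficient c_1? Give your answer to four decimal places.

-12.4667

Put m_i = S'' at the i-th knot. Here h = (1, 1, 1) and Δ = (1, -5, 7), so the interior equations h_(i-1)·m_(i-1) + 2(h_(i-1)+h_i)·m_i + h_i·m_(i+1) = 6(Δ_i − Δ_(i-1)) read
  1·m_0 + 4·m_1 + 1·m_2 = 6(Δ_1 - Δ_0) = -36
  1·m_1 + 4·m_2 + 1·m_3 = 6(Δ_2 - Δ_1) = 72
Clamped end conditions give two more equations: 2h_0·m_0 + h_0·m_1 = 6(Δ_0 - S'(0)) = 42 and h_2·m_2 + 2h_2·m_3 = 6(S'(3) - Δ_2) = -18.
Forward elimination and back-substitution give m_0 = 502/15, m_1 = -374/15, m_2 = 454/15, m_3 = -362/15.
On [1, 2], with S_1(x) = a_1 + b_1·(x - 1) + c_1·(x - 1)² + d_1·(x - 1)³: c_1 = m_1/2 = -187/15, d_1 = (m_2 - m_1)/(6h_1) = 46/5, b_1 = Δ_1 - h_1(2m_1 + m_2)/6 = -26/15.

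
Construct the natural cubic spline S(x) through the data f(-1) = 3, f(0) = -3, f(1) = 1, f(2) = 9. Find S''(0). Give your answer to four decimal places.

With M_i denoting the second derivative at x_i, h_i = 1, 1, 1, and Δ_i = (y_(i+1) − y_i)/h_i = -6, 4, 8:
  1·M_0 + 4·M_1 + 1·M_2 = 6(Δ_1 - Δ_0) = 60
  1·M_1 + 4·M_2 + 1·M_3 = 6(Δ_2 - Δ_1) = 24
Natural end conditions: M_0 = M_3 = 0.
Solving the tridiagonal system: M_0 = 0, M_1 = 72/5, M_2 = 12/5, M_3 = 0.

14.4000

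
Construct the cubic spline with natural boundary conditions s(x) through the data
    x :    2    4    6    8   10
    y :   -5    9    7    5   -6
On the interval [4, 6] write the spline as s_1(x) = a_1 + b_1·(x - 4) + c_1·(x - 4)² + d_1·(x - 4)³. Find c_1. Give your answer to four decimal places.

-3.3348

Write M_i for s''(x_i). With h_i = 2, 2, 2, 2 and divided differences Δ_i = 7, -1, -1, -11/2, the continuity of s' gives the tridiagonal system
  2·M_0 + 8·M_1 + 2·M_2 = 6(Δ_1 - Δ_0) = -48
  2·M_1 + 8·M_2 + 2·M_3 = 6(Δ_2 - Δ_1) = 0
  2·M_2 + 8·M_3 + 2·M_4 = 6(Δ_3 - Δ_2) = -27
Natural end conditions: M_0 = M_4 = 0.
Hence M_0 = 0, M_1 = -747/112, M_2 = 75/28, M_3 = -453/112, M_4 = 0.
On [4, 6], with s_1(x) = a_1 + b_1·(x - 4) + c_1·(x - 4)² + d_1·(x - 4)³: c_1 = M_1/2 = -747/224, d_1 = (M_2 - M_1)/(6h_1) = 349/448, b_1 = Δ_1 - h_1(2M_1 + M_2)/6 = 143/56.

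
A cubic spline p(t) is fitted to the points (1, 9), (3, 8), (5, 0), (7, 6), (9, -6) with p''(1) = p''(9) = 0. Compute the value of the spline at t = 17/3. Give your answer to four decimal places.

Write M_i for p''(x_i). With h_i = 2, 2, 2, 2 and divided differences Δ_i = -1/2, -4, 3, -6, the continuity of p' gives the tridiagonal system
  2·M_0 + 8·M_1 + 2·M_2 = 6(Δ_1 - Δ_0) = -21
  2·M_1 + 8·M_2 + 2·M_3 = 6(Δ_2 - Δ_1) = 42
  2·M_2 + 8·M_3 + 2·M_4 = 6(Δ_3 - Δ_2) = -54
Natural end conditions: M_0 = M_4 = 0.
Solving: M_0 = 0, M_1 = -537/112, M_2 = 243/28, M_3 = -999/112, M_4 = 0.
On [5, 7], p(t) = 0 + 3/16·(t - 5) + 243/56·(t - 5)² - 657/448·(t - 5)³.
With (t - 5) = 2/3: p(17/3) = 34/21.

1.6190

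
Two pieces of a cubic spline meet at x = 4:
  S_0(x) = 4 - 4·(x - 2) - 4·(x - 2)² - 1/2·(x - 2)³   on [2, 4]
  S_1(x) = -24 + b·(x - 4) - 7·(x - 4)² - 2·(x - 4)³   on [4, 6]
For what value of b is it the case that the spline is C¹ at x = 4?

S_0'(x) = -4 - 8·(x - 2) - 3/2·(x - 2)², so S_0'(4) = -26. On the right, S_1'(4) = b, so b = -26.

-26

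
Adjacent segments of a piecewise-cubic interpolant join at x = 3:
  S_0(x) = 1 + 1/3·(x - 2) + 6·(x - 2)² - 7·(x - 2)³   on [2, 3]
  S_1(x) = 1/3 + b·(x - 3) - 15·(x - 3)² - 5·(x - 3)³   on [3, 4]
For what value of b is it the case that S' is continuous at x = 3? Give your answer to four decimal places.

-8.6667

S_0'(x) = 1/3 + 12·(x - 2) - 21·(x - 2)², so S_0'(3) = -26/3. On the right, S_1'(3) = b, so b = -26/3.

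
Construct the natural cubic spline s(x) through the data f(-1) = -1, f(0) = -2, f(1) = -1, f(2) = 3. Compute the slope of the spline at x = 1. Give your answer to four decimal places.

Put m_i = s'' at the i-th knot. Here h = (1, 1, 1) and Δ = (-1, 1, 4), so the interior equations h_(i-1)·m_(i-1) + 2(h_(i-1)+h_i)·m_i + h_i·m_(i+1) = 6(Δ_i − Δ_(i-1)) read
  1·m_0 + 4·m_1 + 1·m_2 = 6(Δ_1 - Δ_0) = 12
  1·m_1 + 4·m_2 + 1·m_3 = 6(Δ_2 - Δ_1) = 18
Natural end conditions: m_0 = m_3 = 0.
Solving: m_0 = 0, m_1 = 2, m_2 = 4, m_3 = 0.
On [1, 2], s'(x) = b_2 + 2c_2·(x - 1) + 3d_2·(x - 1)² with b_2 = Δ_2 - h_2(2m_2 + m_3)/6 = 8/3, c_2 = m_2/2 = 2, d_2 = (m_3 - m_2)/(6h_2) = -2/3. So s'(1) = 8/3.

2.6667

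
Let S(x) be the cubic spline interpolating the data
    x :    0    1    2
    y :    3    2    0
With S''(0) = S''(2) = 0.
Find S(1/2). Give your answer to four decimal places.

2.5938

With m_i denoting the second derivative at x_i, h_i = 1, 1, and Δ_i = (y_(i+1) − y_i)/h_i = -1, -2:
  1·m_0 + 4·m_1 + 1·m_2 = 6(Δ_1 - Δ_0) = -6
Natural end conditions: m_0 = m_2 = 0.
Hence m_0 = 0, m_1 = -3/2, m_2 = 0.
On [0, 1], S(x) = 3 - 3/4·x + 0·x² - 1/4·x³.
With x = 1/2: S(1/2) = 83/32.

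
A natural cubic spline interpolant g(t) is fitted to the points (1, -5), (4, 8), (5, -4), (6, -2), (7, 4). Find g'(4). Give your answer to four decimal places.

Let m_i = g''(x_i). Step sizes h_i = 3, 1, 1, 1; slopes of the chords Δ_i = (y_(i+1) - y_i)/h_i = 13/3, -12, 2, 6.
  3·m_0 + 8·m_1 + 1·m_2 = 6(Δ_1 - Δ_0) = -98
  1·m_1 + 4·m_2 + 1·m_3 = 6(Δ_2 - Δ_1) = 84
  1·m_2 + 4·m_3 + 1·m_4 = 6(Δ_3 - Δ_2) = 24
Natural end conditions: m_0 = m_4 = 0.
Hence m_0 = 0, m_1 = -891/58, m_2 = 722/29, m_3 = -13/58, m_4 = 0.
On [4, 5], g'(t) = b_1 + 2c_1·(t - 4) + 3d_1·(t - 4)² with b_1 = Δ_1 - h_1(2m_1 + m_2)/6 = -1919/174, c_1 = m_1/2 = -891/116, d_1 = (m_2 - m_1)/(6h_1) = 2335/348. So g'(4) = -1919/174.

-11.0287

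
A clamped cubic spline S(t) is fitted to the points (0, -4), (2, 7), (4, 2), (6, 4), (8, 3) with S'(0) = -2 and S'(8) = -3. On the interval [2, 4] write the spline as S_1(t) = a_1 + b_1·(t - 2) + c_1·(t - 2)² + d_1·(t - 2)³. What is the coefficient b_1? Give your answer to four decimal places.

3.3482

Write M_i for S''(x_i). With h_i = 2, 2, 2, 2 and divided differences Δ_i = 11/2, -5/2, 1, -1/2, the continuity of S' gives the tridiagonal system
  2·M_0 + 8·M_1 + 2·M_2 = 6(Δ_1 - Δ_0) = -48
  2·M_1 + 8·M_2 + 2·M_3 = 6(Δ_2 - Δ_1) = 21
  2·M_2 + 8·M_3 + 2·M_4 = 6(Δ_3 - Δ_2) = -9
Clamped end conditions give two more equations: 2h_0·M_0 + h_0·M_1 = 6(Δ_0 - S'(0)) = 45 and h_3·M_3 + 2h_3·M_4 = 6(S'(8) - Δ_3) = -15.
Solving: M_0 = 1921/112, M_1 = -661/56, M_2 = 97/16, M_3 = -109/56, M_4 = -311/112.
On [2, 4], with S_1(t) = a_1 + b_1·(t - 2) + c_1·(t - 2)² + d_1·(t - 2)³: c_1 = M_1/2 = -661/112, d_1 = (M_2 - M_1)/(6h_1) = 667/448, b_1 = Δ_1 - h_1(2M_1 + M_2)/6 = 375/112.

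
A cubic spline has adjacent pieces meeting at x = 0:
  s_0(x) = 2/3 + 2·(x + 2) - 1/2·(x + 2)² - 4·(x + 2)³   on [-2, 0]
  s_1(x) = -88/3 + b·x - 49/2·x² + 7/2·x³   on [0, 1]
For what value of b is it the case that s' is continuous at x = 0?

s_0'(x) = 2 - 1·(x + 2) - 12·(x + 2)², so s_0'(0) = -48. On the right, s_1'(0) = b, so b = -48.

-48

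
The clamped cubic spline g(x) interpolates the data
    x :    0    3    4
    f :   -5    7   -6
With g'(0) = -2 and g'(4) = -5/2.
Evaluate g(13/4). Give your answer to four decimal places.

3.4072

Write m_i for g''(x_i). With h_i = 3, 1 and divided differences Δ_i = 4, -13, the continuity of g' gives the tridiagonal system
  3·m_0 + 8·m_1 + 1·m_2 = 6(Δ_1 - Δ_0) = -102
Clamped end conditions give two more equations: 2h_0·m_0 + h_0·m_1 = 6(Δ_0 - g'(0)) = 36 and h_1·m_1 + 2h_1·m_2 = 6(g'(4) - Δ_1) = 63.
Forward elimination and back-substitution give m_0 = 149/8, m_1 = -101/4, m_2 = 353/8.
On [3, 4], g(x) = 7 - 191/16·(x - 3) - 101/8·(x - 3)² + 185/16·(x - 3)³.
With (x - 3) = 1/4: g(13/4) = 3489/1024.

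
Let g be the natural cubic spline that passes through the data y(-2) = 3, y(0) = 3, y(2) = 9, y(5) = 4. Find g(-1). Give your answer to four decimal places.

2.2237

Let m_i = g''(x_i). Step sizes h_i = 2, 2, 3; slopes of the chords Δ_i = (y_(i+1) - y_i)/h_i = 0, 3, -5/3.
  2·m_0 + 8·m_1 + 2·m_2 = 6(Δ_1 - Δ_0) = 18
  2·m_1 + 10·m_2 + 3·m_3 = 6(Δ_2 - Δ_1) = -28
Natural end conditions: m_0 = m_3 = 0.
Solving the tridiagonal system: m_0 = 0, m_1 = 59/19, m_2 = -65/19, m_3 = 0.
On [-2, 0], g(x) = 3 - 59/57·(x + 2) + 0·(x + 2)² + 59/228·(x + 2)³.
With (x + 2) = 1: g(-1) = 169/76.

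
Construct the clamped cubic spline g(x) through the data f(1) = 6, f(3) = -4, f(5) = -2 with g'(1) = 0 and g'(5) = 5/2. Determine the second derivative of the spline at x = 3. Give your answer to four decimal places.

7.7500

Write σ_i for g''(x_i). With h_i = 2, 2 and divided differences Δ_i = -5, 1, the continuity of g' gives the tridiagonal system
  2·σ_0 + 8·σ_1 + 2·σ_2 = 6(Δ_1 - Δ_0) = 36
Clamped end conditions give two more equations: 2h_0·σ_0 + h_0·σ_1 = 6(Δ_0 - g'(1)) = -30 and h_1·σ_1 + 2h_1·σ_2 = 6(g'(5) - Δ_1) = 9.
Forward elimination and back-substitution give σ_0 = -91/8, σ_1 = 31/4, σ_2 = -13/8.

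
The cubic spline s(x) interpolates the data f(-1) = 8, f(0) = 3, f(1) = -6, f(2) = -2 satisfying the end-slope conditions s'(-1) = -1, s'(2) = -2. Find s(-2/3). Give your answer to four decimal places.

With σ_i denoting the second derivative at x_i, h_i = 1, 1, 1, and Δ_i = (y_(i+1) − y_i)/h_i = -5, -9, 4:
  1·σ_0 + 4·σ_1 + 1·σ_2 = 6(Δ_1 - Δ_0) = -24
  1·σ_1 + 4·σ_2 + 1·σ_3 = 6(Δ_2 - Δ_1) = 78
Clamped end conditions give two more equations: 2h_0·σ_0 + h_0·σ_1 = 6(Δ_0 - s'(-1)) = -24 and h_2·σ_2 + 2h_2·σ_3 = 6(s'(2) - Δ_2) = -36.
Forward elimination and back-substitution give σ_0 = -88/15, σ_1 = -184/15, σ_2 = 464/15, σ_3 = -502/15.
On [-1, 0], s(x) = 8 - 1·(x + 1) - 44/15·(x + 1)² - 16/15·(x + 1)³.
With (x + 1) = 1/3: s(-2/3) = 2957/405.

7.3012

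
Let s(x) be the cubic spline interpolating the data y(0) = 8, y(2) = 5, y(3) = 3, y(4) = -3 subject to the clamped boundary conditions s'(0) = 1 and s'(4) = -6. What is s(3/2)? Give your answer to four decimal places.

Let M_i = s''(x_i). Step sizes h_i = 2, 1, 1; slopes of the chords Δ_i = (y_(i+1) - y_i)/h_i = -3/2, -2, -6.
  2·M_0 + 6·M_1 + 1·M_2 = 6(Δ_1 - Δ_0) = -3
  1·M_1 + 4·M_2 + 1·M_3 = 6(Δ_2 - Δ_1) = -24
Clamped end conditions give two more equations: 2h_0·M_0 + h_0·M_1 = 6(Δ_0 - s'(0)) = -15 and h_2·M_2 + 2h_2·M_3 = 6(s'(4) - Δ_2) = 0.
Solving the tridiagonal system: M_0 = -109/22, M_1 = 53/22, M_2 = -83/11, M_3 = 83/22.
On [0, 2], s(x) = 8 + 1·x - 109/44·x² + 27/44·x³.
With x = 3/2: s(3/2) = 2111/352.

5.9972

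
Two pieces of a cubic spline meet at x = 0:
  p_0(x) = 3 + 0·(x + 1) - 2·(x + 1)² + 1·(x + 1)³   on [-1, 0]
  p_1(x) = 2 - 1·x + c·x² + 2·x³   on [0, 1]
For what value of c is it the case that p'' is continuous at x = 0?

p_0''(x) = -4 + 6·(x + 1), so p_0''(0) = 2. On the right, p_1''(0) = 2c, so c = 1.

1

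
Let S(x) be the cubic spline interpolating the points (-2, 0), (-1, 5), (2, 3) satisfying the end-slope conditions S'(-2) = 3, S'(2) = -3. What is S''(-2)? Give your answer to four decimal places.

Write σ_i for S''(x_i). With h_i = 1, 3 and divided differences Δ_i = 5, -2/3, the continuity of S' gives the tridiagonal system
  1·σ_0 + 8·σ_1 + 3·σ_2 = 6(Δ_1 - Δ_0) = -34
Clamped end conditions give two more equations: 2h_0·σ_0 + h_0·σ_1 = 6(Δ_0 - S'(-2)) = 12 and h_1·σ_1 + 2h_1·σ_2 = 6(S'(2) - Δ_1) = -14.
Solving: σ_0 = 35/4, σ_1 = -11/2, σ_2 = 5/12.

8.7500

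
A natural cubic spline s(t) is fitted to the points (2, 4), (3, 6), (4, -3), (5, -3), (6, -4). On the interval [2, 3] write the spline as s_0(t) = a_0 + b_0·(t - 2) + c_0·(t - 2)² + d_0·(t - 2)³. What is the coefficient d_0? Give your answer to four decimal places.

Put M_i = s'' at the i-th knot. Here h = (1, 1, 1, 1) and Δ = (2, -9, 0, -1), so the interior equations h_(i-1)·M_(i-1) + 2(h_(i-1)+h_i)·M_i + h_i·M_(i+1) = 6(Δ_i − Δ_(i-1)) read
  1·M_0 + 4·M_1 + 1·M_2 = 6(Δ_1 - Δ_0) = -66
  1·M_1 + 4·M_2 + 1·M_3 = 6(Δ_2 - Δ_1) = 54
  1·M_2 + 4·M_3 + 1·M_4 = 6(Δ_3 - Δ_2) = -6
Natural end conditions: M_0 = M_4 = 0.
Solving: M_0 = 0, M_1 = -303/14, M_2 = 144/7, M_3 = -93/14, M_4 = 0.
On [2, 3], with s_0(t) = a_0 + b_0·(t - 2) + c_0·(t - 2)² + d_0·(t - 2)³: c_0 = M_0/2 = 0, d_0 = (M_1 - M_0)/(6h_0) = -101/28, b_0 = Δ_0 - h_0(2M_0 + M_1)/6 = 157/28.

-3.6071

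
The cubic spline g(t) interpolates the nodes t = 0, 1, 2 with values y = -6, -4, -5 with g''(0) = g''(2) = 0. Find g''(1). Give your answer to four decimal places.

With m_i denoting the second derivative at x_i, h_i = 1, 1, and Δ_i = (y_(i+1) − y_i)/h_i = 2, -1:
  1·m_0 + 4·m_1 + 1·m_2 = 6(Δ_1 - Δ_0) = -18
Natural end conditions: m_0 = m_2 = 0.
Hence m_0 = 0, m_1 = -9/2, m_2 = 0.

-4.5000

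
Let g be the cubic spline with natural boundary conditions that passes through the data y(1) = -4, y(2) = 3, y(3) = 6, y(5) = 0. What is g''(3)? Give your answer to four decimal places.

Write M_i for g''(x_i). With h_i = 1, 1, 2 and divided differences Δ_i = 7, 3, -3, the continuity of g' gives the tridiagonal system
  1·M_0 + 4·M_1 + 1·M_2 = 6(Δ_1 - Δ_0) = -24
  1·M_1 + 6·M_2 + 2·M_3 = 6(Δ_2 - Δ_1) = -36
Natural end conditions: M_0 = M_3 = 0.
Solving the tridiagonal system: M_0 = 0, M_1 = -108/23, M_2 = -120/23, M_3 = 0.

-5.2174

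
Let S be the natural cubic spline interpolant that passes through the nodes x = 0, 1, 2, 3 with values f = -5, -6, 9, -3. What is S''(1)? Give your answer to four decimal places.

36.4000

With σ_i denoting the second derivative at x_i, h_i = 1, 1, 1, and Δ_i = (y_(i+1) − y_i)/h_i = -1, 15, -12:
  1·σ_0 + 4·σ_1 + 1·σ_2 = 6(Δ_1 - Δ_0) = 96
  1·σ_1 + 4·σ_2 + 1·σ_3 = 6(Δ_2 - Δ_1) = -162
Natural end conditions: σ_0 = σ_3 = 0.
Solving the tridiagonal system: σ_0 = 0, σ_1 = 182/5, σ_2 = -248/5, σ_3 = 0.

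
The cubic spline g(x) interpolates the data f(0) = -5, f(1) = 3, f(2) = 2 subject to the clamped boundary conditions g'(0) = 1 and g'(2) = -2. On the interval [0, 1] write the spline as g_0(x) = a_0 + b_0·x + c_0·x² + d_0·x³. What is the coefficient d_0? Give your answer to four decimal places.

Write M_i for g''(x_i). With h_i = 1, 1 and divided differences Δ_i = 8, -1, the continuity of g' gives the tridiagonal system
  1·M_0 + 4·M_1 + 1·M_2 = 6(Δ_1 - Δ_0) = -54
Clamped end conditions give two more equations: 2h_0·M_0 + h_0·M_1 = 6(Δ_0 - g'(0)) = 42 and h_1·M_1 + 2h_1·M_2 = 6(g'(2) - Δ_1) = -6.
Solving: M_0 = 33, M_1 = -24, M_2 = 9.
On [0, 1], with g_0(x) = a_0 + b_0·x + c_0·x² + d_0·x³: c_0 = M_0/2 = 33/2, d_0 = (M_1 - M_0)/(6h_0) = -19/2, b_0 = Δ_0 - h_0(2M_0 + M_1)/6 = 1.

-9.5000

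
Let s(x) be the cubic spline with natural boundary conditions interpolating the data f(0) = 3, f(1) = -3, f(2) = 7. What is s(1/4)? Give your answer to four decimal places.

With m_i denoting the second derivative at x_i, h_i = 1, 1, and Δ_i = (y_(i+1) − y_i)/h_i = -6, 10:
  1·m_0 + 4·m_1 + 1·m_2 = 6(Δ_1 - Δ_0) = 96
Natural end conditions: m_0 = m_2 = 0.
Solving the tridiagonal system: m_0 = 0, m_1 = 24, m_2 = 0.
On [0, 1], s(x) = 3 - 10·x + 0·x² + 4·x³.
With x = 1/4: s(1/4) = 9/16.

0.5625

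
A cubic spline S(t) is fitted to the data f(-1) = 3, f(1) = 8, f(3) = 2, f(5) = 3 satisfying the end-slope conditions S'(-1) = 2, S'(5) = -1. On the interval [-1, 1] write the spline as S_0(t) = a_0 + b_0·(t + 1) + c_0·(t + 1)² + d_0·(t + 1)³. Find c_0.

Put m_i = S'' at the i-th knot. Here h = (2, 2, 2) and Δ = (5/2, -3, 1/2), so the interior equations h_(i-1)·m_(i-1) + 2(h_(i-1)+h_i)·m_i + h_i·m_(i+1) = 6(Δ_i − Δ_(i-1)) read
  2·m_0 + 8·m_1 + 2·m_2 = 6(Δ_1 - Δ_0) = -33
  2·m_1 + 8·m_2 + 2·m_3 = 6(Δ_2 - Δ_1) = 21
Clamped end conditions give two more equations: 2h_0·m_0 + h_0·m_1 = 6(Δ_0 - S'(-1)) = 3 and h_2·m_2 + 2h_2·m_3 = 6(S'(5) - Δ_2) = -9.
Forward elimination and back-substitution give m_0 = 4, m_1 = -13/2, m_2 = 11/2, m_3 = -5.
On [-1, 1], with S_0(t) = a_0 + b_0·(t + 1) + c_0·(t + 1)² + d_0·(t + 1)³: c_0 = m_0/2 = 2, d_0 = (m_1 - m_0)/(6h_0) = -7/8, b_0 = Δ_0 - h_0(2m_0 + m_1)/6 = 2.

2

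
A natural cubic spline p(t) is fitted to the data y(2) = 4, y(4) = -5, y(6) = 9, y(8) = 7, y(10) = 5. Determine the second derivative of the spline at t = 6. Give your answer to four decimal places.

Let M_i = p''(x_i). Step sizes h_i = 2, 2, 2, 2; slopes of the chords Δ_i = (y_(i+1) - y_i)/h_i = -9/2, 7, -1, -1.
  2·M_0 + 8·M_1 + 2·M_2 = 6(Δ_1 - Δ_0) = 69
  2·M_1 + 8·M_2 + 2·M_3 = 6(Δ_2 - Δ_1) = -48
  2·M_2 + 8·M_3 + 2·M_4 = 6(Δ_3 - Δ_2) = 0
Natural end conditions: M_0 = M_4 = 0.
Solving: M_0 = 0, M_1 = 1227/112, M_2 = -261/28, M_3 = 261/112, M_4 = 0.

-9.3214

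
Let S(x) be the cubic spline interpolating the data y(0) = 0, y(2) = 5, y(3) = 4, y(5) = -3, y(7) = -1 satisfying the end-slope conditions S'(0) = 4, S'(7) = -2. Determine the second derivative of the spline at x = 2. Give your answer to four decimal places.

Let m_i = S''(x_i). Step sizes h_i = 2, 1, 2, 2; slopes of the chords Δ_i = (y_(i+1) - y_i)/h_i = 5/2, -1, -7/2, 1.
  2·m_0 + 6·m_1 + 1·m_2 = 6(Δ_1 - Δ_0) = -21
  1·m_1 + 6·m_2 + 2·m_3 = 6(Δ_2 - Δ_1) = -15
  2·m_2 + 8·m_3 + 2·m_4 = 6(Δ_3 - Δ_2) = 27
Clamped end conditions give two more equations: 2h_0·m_0 + h_0·m_1 = 6(Δ_0 - S'(0)) = -9 and h_3·m_3 + 2h_3·m_4 = 6(S'(7) - Δ_3) = -18.
Hence m_0 = -249/244, m_1 = -150/61, m_2 = -513/122, m_3 = 387/61, m_4 = -468/61.

-2.4590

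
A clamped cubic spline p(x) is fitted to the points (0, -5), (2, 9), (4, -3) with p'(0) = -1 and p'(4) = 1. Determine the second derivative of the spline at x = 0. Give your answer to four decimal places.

22.2500

Put M_i = p'' at the i-th knot. Here h = (2, 2) and Δ = (7, -6), so the interior equations h_(i-1)·M_(i-1) + 2(h_(i-1)+h_i)·M_i + h_i·M_(i+1) = 6(Δ_i − Δ_(i-1)) read
  2·M_0 + 8·M_1 + 2·M_2 = 6(Δ_1 - Δ_0) = -78
Clamped end conditions give two more equations: 2h_0·M_0 + h_0·M_1 = 6(Δ_0 - p'(0)) = 48 and h_1·M_1 + 2h_1·M_2 = 6(p'(4) - Δ_1) = 42.
Hence M_0 = 89/4, M_1 = -41/2, M_2 = 83/4.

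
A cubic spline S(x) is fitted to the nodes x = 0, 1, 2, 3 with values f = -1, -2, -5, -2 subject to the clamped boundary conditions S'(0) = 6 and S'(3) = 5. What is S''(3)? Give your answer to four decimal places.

Let M_i = S''(x_i). Step sizes h_i = 1, 1, 1; slopes of the chords Δ_i = (y_(i+1) - y_i)/h_i = -1, -3, 3.
  1·M_0 + 4·M_1 + 1·M_2 = 6(Δ_1 - Δ_0) = -12
  1·M_1 + 4·M_2 + 1·M_3 = 6(Δ_2 - Δ_1) = 36
Clamped end conditions give two more equations: 2h_0·M_0 + h_0·M_1 = 6(Δ_0 - S'(0)) = -42 and h_2·M_2 + 2h_2·M_3 = 6(S'(3) - Δ_2) = 12.
Solving the tridiagonal system: M_0 = -316/15, M_1 = 2/15, M_2 = 128/15, M_3 = 26/15.

1.7333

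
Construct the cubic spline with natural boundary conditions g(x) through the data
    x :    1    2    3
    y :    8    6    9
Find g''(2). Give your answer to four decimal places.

Let m_i = g''(x_i). Step sizes h_i = 1, 1; slopes of the chords Δ_i = (y_(i+1) - y_i)/h_i = -2, 3.
  1·m_0 + 4·m_1 + 1·m_2 = 6(Δ_1 - Δ_0) = 30
Natural end conditions: m_0 = m_2 = 0.
Solving: m_0 = 0, m_1 = 15/2, m_2 = 0.

7.5000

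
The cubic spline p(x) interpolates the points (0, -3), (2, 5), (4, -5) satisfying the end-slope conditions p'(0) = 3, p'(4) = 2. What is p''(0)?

Write M_i for p''(x_i). With h_i = 2, 2 and divided differences Δ_i = 4, -5, the continuity of p' gives the tridiagonal system
  2·M_0 + 8·M_1 + 2·M_2 = 6(Δ_1 - Δ_0) = -54
Clamped end conditions give two more equations: 2h_0·M_0 + h_0·M_1 = 6(Δ_0 - p'(0)) = 6 and h_1·M_1 + 2h_1·M_2 = 6(p'(4) - Δ_1) = 42.
Solving: M_0 = 8, M_1 = -13, M_2 = 17.

8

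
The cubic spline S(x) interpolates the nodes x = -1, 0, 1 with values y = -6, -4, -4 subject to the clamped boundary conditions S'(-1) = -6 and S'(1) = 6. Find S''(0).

-18

Let σ_i = S''(x_i). Step sizes h_i = 1, 1; slopes of the chords Δ_i = (y_(i+1) - y_i)/h_i = 2, 0.
  1·σ_0 + 4·σ_1 + 1·σ_2 = 6(Δ_1 - Δ_0) = -12
Clamped end conditions give two more equations: 2h_0·σ_0 + h_0·σ_1 = 6(Δ_0 - S'(-1)) = 48 and h_1·σ_1 + 2h_1·σ_2 = 6(S'(1) - Δ_1) = 36.
Hence σ_0 = 33, σ_1 = -18, σ_2 = 27.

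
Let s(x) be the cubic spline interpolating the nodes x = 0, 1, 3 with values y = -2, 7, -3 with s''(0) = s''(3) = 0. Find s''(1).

-14

Let m_i = s''(x_i). Step sizes h_i = 1, 2; slopes of the chords Δ_i = (y_(i+1) - y_i)/h_i = 9, -5.
  1·m_0 + 6·m_1 + 2·m_2 = 6(Δ_1 - Δ_0) = -84
Natural end conditions: m_0 = m_2 = 0.
Forward elimination and back-substitution give m_0 = 0, m_1 = -14, m_2 = 0.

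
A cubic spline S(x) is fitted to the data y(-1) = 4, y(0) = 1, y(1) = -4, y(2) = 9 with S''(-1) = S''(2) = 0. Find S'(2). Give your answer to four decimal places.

Put M_i = S'' at the i-th knot. Here h = (1, 1, 1) and Δ = (-3, -5, 13), so the interior equations h_(i-1)·M_(i-1) + 2(h_(i-1)+h_i)·M_i + h_i·M_(i+1) = 6(Δ_i − Δ_(i-1)) read
  1·M_0 + 4·M_1 + 1·M_2 = 6(Δ_1 - Δ_0) = -12
  1·M_1 + 4·M_2 + 1·M_3 = 6(Δ_2 - Δ_1) = 108
Natural end conditions: M_0 = M_3 = 0.
Hence M_0 = 0, M_1 = -52/5, M_2 = 148/5, M_3 = 0.
On [1, 2], S'(x) = b_2 + 2c_2·(x - 1) + 3d_2·(x - 1)² with b_2 = Δ_2 - h_2(2M_2 + M_3)/6 = 47/15, c_2 = M_2/2 = 74/5, d_2 = (M_3 - M_2)/(6h_2) = -74/15. So S'(2) = 269/15.

17.9333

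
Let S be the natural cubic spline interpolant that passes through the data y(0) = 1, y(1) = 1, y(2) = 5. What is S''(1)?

6

With M_i denoting the second derivative at x_i, h_i = 1, 1, and Δ_i = (y_(i+1) − y_i)/h_i = 0, 4:
  1·M_0 + 4·M_1 + 1·M_2 = 6(Δ_1 - Δ_0) = 24
Natural end conditions: M_0 = M_2 = 0.
Solving: M_0 = 0, M_1 = 6, M_2 = 0.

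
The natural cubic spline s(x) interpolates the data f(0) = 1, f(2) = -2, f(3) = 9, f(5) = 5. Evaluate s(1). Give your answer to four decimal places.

-4.2714

Put M_i = s'' at the i-th knot. Here h = (2, 1, 2) and Δ = (-3/2, 11, -2), so the interior equations h_(i-1)·M_(i-1) + 2(h_(i-1)+h_i)·M_i + h_i·M_(i+1) = 6(Δ_i − Δ_(i-1)) read
  2·M_0 + 6·M_1 + 1·M_2 = 6(Δ_1 - Δ_0) = 75
  1·M_1 + 6·M_2 + 2·M_3 = 6(Δ_2 - Δ_1) = -78
Natural end conditions: M_0 = M_3 = 0.
Forward elimination and back-substitution give M_0 = 0, M_1 = 528/35, M_2 = -543/35, M_3 = 0.
On [0, 2], s(x) = 1 - 457/70·x + 0·x² + 44/35·x³.
With x = 1: s(1) = -299/70.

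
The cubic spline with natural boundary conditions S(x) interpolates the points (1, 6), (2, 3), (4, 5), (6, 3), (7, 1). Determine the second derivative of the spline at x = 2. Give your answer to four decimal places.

Write m_i for S''(x_i). With h_i = 1, 2, 2, 1 and divided differences Δ_i = -3, 1, -1, -2, the continuity of S' gives the tridiagonal system
  1·m_0 + 6·m_1 + 2·m_2 = 6(Δ_1 - Δ_0) = 24
  2·m_1 + 8·m_2 + 2·m_3 = 6(Δ_2 - Δ_1) = -12
  2·m_2 + 6·m_3 + 1·m_4 = 6(Δ_3 - Δ_2) = -6
Natural end conditions: m_0 = m_4 = 0.
Forward elimination and back-substitution give m_0 = 0, m_1 = 49/10, m_2 = -27/10, m_3 = -1/10, m_4 = 0.

4.9000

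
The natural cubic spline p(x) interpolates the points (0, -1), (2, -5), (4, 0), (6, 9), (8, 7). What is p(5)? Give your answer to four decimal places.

Write σ_i for p''(x_i). With h_i = 2, 2, 2, 2 and divided differences Δ_i = -2, 5/2, 9/2, -1, the continuity of p' gives the tridiagonal system
  2·σ_0 + 8·σ_1 + 2·σ_2 = 6(Δ_1 - Δ_0) = 27
  2·σ_1 + 8·σ_2 + 2·σ_3 = 6(Δ_2 - Δ_1) = 12
  2·σ_2 + 8·σ_3 + 2·σ_4 = 6(Δ_3 - Δ_2) = -33
Natural end conditions: σ_0 = σ_4 = 0.
Hence σ_0 = 0, σ_1 = 81/28, σ_2 = 27/14, σ_3 = -129/28, σ_4 = 0.
On [4, 6], p(x) = 0 + 19/4·(x - 4) + 27/28·(x - 4)² - 61/112·(x - 4)³.
With (x - 4) = 1: p(5) = 579/112.

5.1696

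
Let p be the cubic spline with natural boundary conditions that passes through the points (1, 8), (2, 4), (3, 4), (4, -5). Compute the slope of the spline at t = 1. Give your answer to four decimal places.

With σ_i denoting the second derivative at x_i, h_i = 1, 1, 1, and Δ_i = (y_(i+1) − y_i)/h_i = -4, 0, -9:
  1·σ_0 + 4·σ_1 + 1·σ_2 = 6(Δ_1 - Δ_0) = 24
  1·σ_1 + 4·σ_2 + 1·σ_3 = 6(Δ_2 - Δ_1) = -54
Natural end conditions: σ_0 = σ_3 = 0.
Forward elimination and back-substitution give σ_0 = 0, σ_1 = 10, σ_2 = -16, σ_3 = 0.
On [1, 2], p'(t) = b_0 + 2c_0·(t - 1) + 3d_0·(t - 1)² with b_0 = Δ_0 - h_0(2σ_0 + σ_1)/6 = -17/3, c_0 = σ_0/2 = 0, d_0 = (σ_1 - σ_0)/(6h_0) = 5/3. So p'(1) = -17/3.

-5.6667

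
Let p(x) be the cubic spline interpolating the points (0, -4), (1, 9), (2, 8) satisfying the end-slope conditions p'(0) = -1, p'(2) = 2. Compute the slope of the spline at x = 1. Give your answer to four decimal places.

Write M_i for p''(x_i). With h_i = 1, 1 and divided differences Δ_i = 13, -1, the continuity of p' gives the tridiagonal system
  1·M_0 + 4·M_1 + 1·M_2 = 6(Δ_1 - Δ_0) = -84
Clamped end conditions give two more equations: 2h_0·M_0 + h_0·M_1 = 6(Δ_0 - p'(0)) = 84 and h_1·M_1 + 2h_1·M_2 = 6(p'(2) - Δ_1) = 18.
Hence M_0 = 129/2, M_1 = -45, M_2 = 63/2.
On [1, 2], p'(x) = b_1 + 2c_1·(x - 1) + 3d_1·(x - 1)² with b_1 = Δ_1 - h_1(2M_1 + M_2)/6 = 35/4, c_1 = M_1/2 = -45/2, d_1 = (M_2 - M_1)/(6h_1) = 51/4. So p'(1) = 35/4.

8.7500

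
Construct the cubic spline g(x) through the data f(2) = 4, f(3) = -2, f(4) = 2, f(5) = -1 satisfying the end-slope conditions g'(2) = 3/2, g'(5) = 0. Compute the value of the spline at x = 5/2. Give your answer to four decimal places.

With M_i denoting the second derivative at x_i, h_i = 1, 1, 1, and Δ_i = (y_(i+1) − y_i)/h_i = -6, 4, -3:
  1·M_0 + 4·M_1 + 1·M_2 = 6(Δ_1 - Δ_0) = 60
  1·M_1 + 4·M_2 + 1·M_3 = 6(Δ_2 - Δ_1) = -42
Clamped end conditions give two more equations: 2h_0·M_0 + h_0·M_1 = 6(Δ_0 - g'(2)) = -45 and h_2·M_2 + 2h_2·M_3 = 6(g'(5) - Δ_2) = 18.
Hence M_0 = -188/5, M_1 = 151/5, M_2 = -116/5, M_3 = 103/5.
On [2, 3], g(x) = 4 + 3/2·(x - 2) - 94/5·(x - 2)² + 113/10·(x - 2)³.
With (x - 2) = 1/2: g(5/2) = 117/80.

1.4625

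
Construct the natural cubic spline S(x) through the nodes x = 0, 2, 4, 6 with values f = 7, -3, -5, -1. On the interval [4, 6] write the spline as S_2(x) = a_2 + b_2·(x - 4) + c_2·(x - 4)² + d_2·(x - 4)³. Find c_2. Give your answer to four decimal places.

With m_i denoting the second derivative at x_i, h_i = 2, 2, 2, and Δ_i = (y_(i+1) − y_i)/h_i = -5, -1, 2:
  2·m_0 + 8·m_1 + 2·m_2 = 6(Δ_1 - Δ_0) = 24
  2·m_1 + 8·m_2 + 2·m_3 = 6(Δ_2 - Δ_1) = 18
Natural end conditions: m_0 = m_3 = 0.
Solving: m_0 = 0, m_1 = 13/5, m_2 = 8/5, m_3 = 0.
On [4, 6], with S_2(x) = a_2 + b_2·(x - 4) + c_2·(x - 4)² + d_2·(x - 4)³: c_2 = m_2/2 = 4/5, d_2 = (m_3 - m_2)/(6h_2) = -2/15, b_2 = Δ_2 - h_2(2m_2 + m_3)/6 = 14/15.

0.8000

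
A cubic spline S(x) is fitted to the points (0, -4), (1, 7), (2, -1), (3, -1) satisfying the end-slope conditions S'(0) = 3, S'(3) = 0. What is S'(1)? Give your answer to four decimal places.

Let M_i = S''(x_i). Step sizes h_i = 1, 1, 1; slopes of the chords Δ_i = (y_(i+1) - y_i)/h_i = 11, -8, 0.
  1·M_0 + 4·M_1 + 1·M_2 = 6(Δ_1 - Δ_0) = -114
  1·M_1 + 4·M_2 + 1·M_3 = 6(Δ_2 - Δ_1) = 48
Clamped end conditions give two more equations: 2h_0·M_0 + h_0·M_1 = 6(Δ_0 - S'(0)) = 48 and h_2·M_2 + 2h_2·M_3 = 6(S'(3) - Δ_2) = 0.
Solving: M_0 = 238/5, M_1 = -236/5, M_2 = 136/5, M_3 = -68/5.
On [1, 2], S'(x) = b_1 + 2c_1·(x - 1) + 3d_1·(x - 1)² with b_1 = Δ_1 - h_1(2M_1 + M_2)/6 = 16/5, c_1 = M_1/2 = -118/5, d_1 = (M_2 - M_1)/(6h_1) = 62/5. So S'(1) = 16/5.

3.2000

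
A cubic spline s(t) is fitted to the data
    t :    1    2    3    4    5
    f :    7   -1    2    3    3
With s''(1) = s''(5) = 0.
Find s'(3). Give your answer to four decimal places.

3.5000

Put σ_i = s'' at the i-th knot. Here h = (1, 1, 1, 1) and Δ = (-8, 3, 1, 0), so the interior equations h_(i-1)·σ_(i-1) + 2(h_(i-1)+h_i)·σ_i + h_i·σ_(i+1) = 6(Δ_i − Δ_(i-1)) read
  1·σ_0 + 4·σ_1 + 1·σ_2 = 6(Δ_1 - Δ_0) = 66
  1·σ_1 + 4·σ_2 + 1·σ_3 = 6(Δ_2 - Δ_1) = -12
  1·σ_2 + 4·σ_3 + 1·σ_4 = 6(Δ_3 - Δ_2) = -6
Natural end conditions: σ_0 = σ_4 = 0.
Hence σ_0 = 0, σ_1 = 129/7, σ_2 = -54/7, σ_3 = 3/7, σ_4 = 0.
On [3, 4], s'(t) = b_2 + 2c_2·(t - 3) + 3d_2·(t - 3)² with b_2 = Δ_2 - h_2(2σ_2 + σ_3)/6 = 7/2, c_2 = σ_2/2 = -27/7, d_2 = (σ_3 - σ_2)/(6h_2) = 19/14. So s'(3) = 7/2.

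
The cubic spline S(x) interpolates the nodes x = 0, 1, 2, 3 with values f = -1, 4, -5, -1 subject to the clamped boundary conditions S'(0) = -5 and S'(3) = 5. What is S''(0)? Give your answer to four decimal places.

51.0667

Put M_i = S'' at the i-th knot. Here h = (1, 1, 1) and Δ = (5, -9, 4), so the interior equations h_(i-1)·M_(i-1) + 2(h_(i-1)+h_i)·M_i + h_i·M_(i+1) = 6(Δ_i − Δ_(i-1)) read
  1·M_0 + 4·M_1 + 1·M_2 = 6(Δ_1 - Δ_0) = -84
  1·M_1 + 4·M_2 + 1·M_3 = 6(Δ_2 - Δ_1) = 78
Clamped end conditions give two more equations: 2h_0·M_0 + h_0·M_1 = 6(Δ_0 - S'(0)) = 60 and h_2·M_2 + 2h_2·M_3 = 6(S'(3) - Δ_2) = 6.
Solving: M_0 = 766/15, M_1 = -632/15, M_2 = 502/15, M_3 = -206/15.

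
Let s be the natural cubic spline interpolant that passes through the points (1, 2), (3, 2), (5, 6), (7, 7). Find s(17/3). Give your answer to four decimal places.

6.7284

With m_i denoting the second derivative at x_i, h_i = 2, 2, 2, and Δ_i = (y_(i+1) − y_i)/h_i = 0, 2, 1/2:
  2·m_0 + 8·m_1 + 2·m_2 = 6(Δ_1 - Δ_0) = 12
  2·m_1 + 8·m_2 + 2·m_3 = 6(Δ_2 - Δ_1) = -9
Natural end conditions: m_0 = m_3 = 0.
Hence m_0 = 0, m_1 = 19/10, m_2 = -8/5, m_3 = 0.
On [5, 7], s(t) = 6 + 47/30·(t - 5) - 4/5·(t - 5)² + 2/15·(t - 5)³.
With (t - 5) = 2/3: s(17/3) = 545/81.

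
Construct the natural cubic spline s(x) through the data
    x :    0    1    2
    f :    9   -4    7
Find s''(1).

36

Put M_i = s'' at the i-th knot. Here h = (1, 1) and Δ = (-13, 11), so the interior equations h_(i-1)·M_(i-1) + 2(h_(i-1)+h_i)·M_i + h_i·M_(i+1) = 6(Δ_i − Δ_(i-1)) read
  1·M_0 + 4·M_1 + 1·M_2 = 6(Δ_1 - Δ_0) = 144
Natural end conditions: M_0 = M_2 = 0.
Solving the tridiagonal system: M_0 = 0, M_1 = 36, M_2 = 0.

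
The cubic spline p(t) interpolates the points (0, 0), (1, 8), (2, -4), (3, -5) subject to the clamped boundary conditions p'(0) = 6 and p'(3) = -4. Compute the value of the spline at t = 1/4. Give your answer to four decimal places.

Put m_i = p'' at the i-th knot. Here h = (1, 1, 1) and Δ = (8, -12, -1), so the interior equations h_(i-1)·m_(i-1) + 2(h_(i-1)+h_i)·m_i + h_i·m_(i+1) = 6(Δ_i − Δ_(i-1)) read
  1·m_0 + 4·m_1 + 1·m_2 = 6(Δ_1 - Δ_0) = -120
  1·m_1 + 4·m_2 + 1·m_3 = 6(Δ_2 - Δ_1) = 66
Clamped end conditions give two more equations: 2h_0·m_0 + h_0·m_1 = 6(Δ_0 - p'(0)) = 12 and h_2·m_2 + 2h_2·m_3 = 6(p'(3) - Δ_2) = -18.
Forward elimination and back-substitution give m_0 = 434/15, m_1 = -688/15, m_2 = 518/15, m_3 = -394/15.
On [0, 1], p(t) = 0 + 6·t + 217/15·t² - 187/15·t³.
With t = 1/4: p(1/4) = 707/320.

2.2094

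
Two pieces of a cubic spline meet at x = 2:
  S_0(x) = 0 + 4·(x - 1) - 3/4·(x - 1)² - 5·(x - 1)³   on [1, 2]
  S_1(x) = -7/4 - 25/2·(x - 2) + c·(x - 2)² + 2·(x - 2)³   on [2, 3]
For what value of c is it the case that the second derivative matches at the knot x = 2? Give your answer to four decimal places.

-15.7500

S_0''(x) = -3/2 - 30·(x - 1), so S_0''(2) = -63/2. On the right, S_1''(2) = 2c, so c = -63/4.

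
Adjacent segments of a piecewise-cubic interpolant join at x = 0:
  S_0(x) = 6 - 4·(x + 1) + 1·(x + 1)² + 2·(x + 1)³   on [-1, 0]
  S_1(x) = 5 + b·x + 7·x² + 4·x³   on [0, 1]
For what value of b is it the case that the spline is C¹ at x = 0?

S_0'(x) = -4 + 2·(x + 1) + 6·(x + 1)², so S_0'(0) = 4. On the right, S_1'(0) = b, so b = 4.

4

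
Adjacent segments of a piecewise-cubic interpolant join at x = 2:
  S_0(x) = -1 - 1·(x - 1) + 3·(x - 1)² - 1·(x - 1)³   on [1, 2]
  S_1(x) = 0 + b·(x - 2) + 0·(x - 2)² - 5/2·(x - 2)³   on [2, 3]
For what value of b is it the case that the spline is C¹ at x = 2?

S_0'(x) = -1 + 6·(x - 1) - 3·(x - 1)², so S_0'(2) = 2. On the right, S_1'(2) = b, so b = 2.

2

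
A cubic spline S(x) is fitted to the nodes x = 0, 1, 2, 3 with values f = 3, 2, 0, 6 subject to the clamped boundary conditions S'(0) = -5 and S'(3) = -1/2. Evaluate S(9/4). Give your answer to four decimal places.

1.4672

With σ_i denoting the second derivative at x_i, h_i = 1, 1, 1, and Δ_i = (y_(i+1) − y_i)/h_i = -1, -2, 6:
  1·σ_0 + 4·σ_1 + 1·σ_2 = 6(Δ_1 - Δ_0) = -6
  1·σ_1 + 4·σ_2 + 1·σ_3 = 6(Δ_2 - Δ_1) = 48
Clamped end conditions give two more equations: 2h_0·σ_0 + h_0·σ_1 = 6(Δ_0 - S'(0)) = 24 and h_2·σ_2 + 2h_2·σ_3 = 6(S'(3) - Δ_2) = -39.
Solving the tridiagonal system: σ_0 = 89/5, σ_1 = -58/5, σ_2 = 113/5, σ_3 = -154/5.
On [2, 3], S(x) = 0 + 18/5·(x - 2) + 113/10·(x - 2)² - 89/10·(x - 2)³.
With (x - 2) = 1/4: S(9/4) = 939/640.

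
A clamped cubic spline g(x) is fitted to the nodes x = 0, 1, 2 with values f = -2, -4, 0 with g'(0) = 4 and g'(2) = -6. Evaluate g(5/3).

Write M_i for g''(x_i). With h_i = 1, 1 and divided differences Δ_i = -2, 4, the continuity of g' gives the tridiagonal system
  1·M_0 + 4·M_1 + 1·M_2 = 6(Δ_1 - Δ_0) = 36
Clamped end conditions give two more equations: 2h_0·M_0 + h_0·M_1 = 6(Δ_0 - g'(0)) = -36 and h_1·M_1 + 2h_1·M_2 = 6(g'(2) - Δ_1) = -60.
Solving: M_0 = -32, M_1 = 28, M_2 = -44.
On [1, 2], g(x) = -4 + 2·(x - 1) + 14·(x - 1)² - 12·(x - 1)³.
With (x - 1) = 2/3: g(5/3) = 0.

0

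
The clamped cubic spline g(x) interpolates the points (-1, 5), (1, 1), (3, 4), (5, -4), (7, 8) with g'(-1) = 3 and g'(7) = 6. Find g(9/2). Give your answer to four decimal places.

Let m_i = g''(x_i). Step sizes h_i = 2, 2, 2, 2; slopes of the chords Δ_i = (y_(i+1) - y_i)/h_i = -2, 3/2, -4, 6.
  2·m_0 + 8·m_1 + 2·m_2 = 6(Δ_1 - Δ_0) = 21
  2·m_1 + 8·m_2 + 2·m_3 = 6(Δ_2 - Δ_1) = -33
  2·m_2 + 8·m_3 + 2·m_4 = 6(Δ_3 - Δ_2) = 60
Clamped end conditions give two more equations: 2h_0·m_0 + h_0·m_1 = 6(Δ_0 - g'(-1)) = -30 and h_3·m_3 + 2h_3·m_4 = 6(g'(7) - Δ_3) = 0.
Forward elimination and back-substitution give m_0 = -1269/112, m_1 = 429/56, m_2 = -141/16, m_3 = 621/56, m_4 = -621/112.
On [3, 5], g(x) = 4 - 51/28·(x - 3) - 141/32·(x - 3)² + 743/448·(x - 3)³.
With (x - 3) = 3/2: g(9/2) = -1561/512.

-3.0488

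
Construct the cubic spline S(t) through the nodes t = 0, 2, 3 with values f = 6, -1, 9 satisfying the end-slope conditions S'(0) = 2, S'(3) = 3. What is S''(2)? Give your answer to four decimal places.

26.3333

Put m_i = S'' at the i-th knot. Here h = (2, 1) and Δ = (-7/2, 10), so the interior equations h_(i-1)·m_(i-1) + 2(h_(i-1)+h_i)·m_i + h_i·m_(i+1) = 6(Δ_i − Δ_(i-1)) read
  2·m_0 + 6·m_1 + 1·m_2 = 6(Δ_1 - Δ_0) = 81
Clamped end conditions give two more equations: 2h_0·m_0 + h_0·m_1 = 6(Δ_0 - S'(0)) = -33 and h_1·m_1 + 2h_1·m_2 = 6(S'(3) - Δ_1) = -42.
Solving: m_0 = -257/12, m_1 = 79/3, m_2 = -205/6.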